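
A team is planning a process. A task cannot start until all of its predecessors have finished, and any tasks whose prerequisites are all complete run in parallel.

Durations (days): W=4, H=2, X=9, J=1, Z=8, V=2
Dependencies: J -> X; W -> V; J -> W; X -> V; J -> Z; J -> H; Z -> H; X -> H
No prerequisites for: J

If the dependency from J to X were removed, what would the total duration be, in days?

With the dependency in place, J→X→H = 1+9+2 = 12 sets the finish at 12 days.
Without J→X, X's earliest start moves from 1 to 0.
New critical path: J→Z→H = 1+8+2 = 11 ⇒ 11 days.

11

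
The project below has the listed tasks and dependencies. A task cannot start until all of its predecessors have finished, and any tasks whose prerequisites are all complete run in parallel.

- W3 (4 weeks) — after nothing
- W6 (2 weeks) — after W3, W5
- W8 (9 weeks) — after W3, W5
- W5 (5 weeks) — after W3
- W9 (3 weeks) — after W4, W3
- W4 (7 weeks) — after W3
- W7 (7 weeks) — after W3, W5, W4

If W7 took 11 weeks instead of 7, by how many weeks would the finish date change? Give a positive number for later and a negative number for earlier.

4

Baseline: W3→W4→W7 = 4+7+7 = 18 → 18 weeks.
Since W7 is critical, the +4 change carries straight to that chain (now 22 weeks).
No other chain overtakes it, so the finish is 22 weeks.
Change in finish: 22 − 18 = +4 weeks.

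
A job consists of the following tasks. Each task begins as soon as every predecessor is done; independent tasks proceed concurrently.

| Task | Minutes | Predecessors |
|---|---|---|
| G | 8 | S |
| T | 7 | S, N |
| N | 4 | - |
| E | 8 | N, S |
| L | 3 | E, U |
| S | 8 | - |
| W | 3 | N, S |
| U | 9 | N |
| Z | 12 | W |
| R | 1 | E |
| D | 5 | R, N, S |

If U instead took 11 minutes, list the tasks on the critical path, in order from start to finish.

S, W, Z

Critical path before the change: S→W→Z = 8+3+12 = 23 giving 23 minutes.
U has 7 minutes of float (longest path through it is 16).
That remains the longest chain; total 23 minutes.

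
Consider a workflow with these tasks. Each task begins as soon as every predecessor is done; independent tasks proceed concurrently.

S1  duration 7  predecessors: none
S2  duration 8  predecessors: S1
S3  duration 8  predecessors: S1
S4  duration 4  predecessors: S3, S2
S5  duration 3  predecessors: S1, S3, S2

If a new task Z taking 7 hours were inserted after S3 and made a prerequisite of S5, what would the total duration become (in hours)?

25

Originally the plan takes 19 hours.
With Z inserted, S5 now waits for max(S1, S3, S2, Z).
New critical path: S1→S3→Z→S5 = 7+8+7+3 = 25 ⇒ 25 hours.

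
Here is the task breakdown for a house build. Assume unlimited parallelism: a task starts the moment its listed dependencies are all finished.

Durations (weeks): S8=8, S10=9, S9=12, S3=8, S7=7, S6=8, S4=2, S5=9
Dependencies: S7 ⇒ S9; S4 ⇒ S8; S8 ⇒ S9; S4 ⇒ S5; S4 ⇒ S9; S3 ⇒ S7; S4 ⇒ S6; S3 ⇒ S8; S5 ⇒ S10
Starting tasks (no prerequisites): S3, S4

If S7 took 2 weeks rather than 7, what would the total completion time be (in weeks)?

As given, the longest chain is S3→S8→S9 = 8+8+12 = 28, so the finish is 28 weeks.
S7 is off the critical path — its longest chain is 27 weeks, giving 1 of slack.
That remains the longest chain; total 28 weeks.

28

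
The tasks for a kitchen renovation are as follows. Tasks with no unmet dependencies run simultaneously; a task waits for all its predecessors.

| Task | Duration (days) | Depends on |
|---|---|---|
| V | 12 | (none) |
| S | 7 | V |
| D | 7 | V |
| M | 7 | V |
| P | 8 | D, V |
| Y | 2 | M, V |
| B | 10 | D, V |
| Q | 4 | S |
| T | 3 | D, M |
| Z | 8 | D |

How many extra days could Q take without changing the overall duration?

6

Critical path: V→D→B = 12+7+10 = 29, so the finish is 29 days.
The longest chain containing Q totals 23 days.
Float = 29 − 23 = 6.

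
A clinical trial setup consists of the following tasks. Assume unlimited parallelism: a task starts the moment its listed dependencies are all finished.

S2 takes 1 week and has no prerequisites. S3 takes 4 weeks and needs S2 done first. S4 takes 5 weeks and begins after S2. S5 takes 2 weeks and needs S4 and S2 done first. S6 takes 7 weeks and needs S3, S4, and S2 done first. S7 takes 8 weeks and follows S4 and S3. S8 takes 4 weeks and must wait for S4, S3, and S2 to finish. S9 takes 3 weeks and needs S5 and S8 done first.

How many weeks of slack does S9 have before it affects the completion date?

1

The longest chain is S2→S4→S7 = 1+5+8 = 14; overall finish 14 weeks.
S9 finishes as early as 13 and must finish by 14.
So S9 can slip 14 − 13 = 1 week.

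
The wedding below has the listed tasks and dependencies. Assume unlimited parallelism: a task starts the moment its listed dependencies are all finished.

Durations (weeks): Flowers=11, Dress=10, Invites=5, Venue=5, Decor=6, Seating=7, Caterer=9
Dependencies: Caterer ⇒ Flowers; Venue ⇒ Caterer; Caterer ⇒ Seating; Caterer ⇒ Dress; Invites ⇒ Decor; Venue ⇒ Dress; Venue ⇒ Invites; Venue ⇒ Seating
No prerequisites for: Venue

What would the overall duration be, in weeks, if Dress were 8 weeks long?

25

Baseline: Venue→Caterer→Flowers = 5+9+11 = 25 → 25 weeks.
The longest path through Dress is only 24 weeks, so Dress has float 1.
No other chain overtakes it, so the finish is 25 weeks.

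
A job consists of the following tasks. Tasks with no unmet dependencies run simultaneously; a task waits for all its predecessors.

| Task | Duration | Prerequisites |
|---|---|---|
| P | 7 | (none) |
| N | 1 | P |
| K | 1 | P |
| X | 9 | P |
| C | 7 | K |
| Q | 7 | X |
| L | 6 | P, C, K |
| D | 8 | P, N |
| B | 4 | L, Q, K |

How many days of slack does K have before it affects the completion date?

2

The longest chain is P→X→Q→B = 7+9+7+4 = 27; overall finish 27 days.
K finishes as early as 8 and must finish by 10.
So K can slip 10 − 8 = 2 days.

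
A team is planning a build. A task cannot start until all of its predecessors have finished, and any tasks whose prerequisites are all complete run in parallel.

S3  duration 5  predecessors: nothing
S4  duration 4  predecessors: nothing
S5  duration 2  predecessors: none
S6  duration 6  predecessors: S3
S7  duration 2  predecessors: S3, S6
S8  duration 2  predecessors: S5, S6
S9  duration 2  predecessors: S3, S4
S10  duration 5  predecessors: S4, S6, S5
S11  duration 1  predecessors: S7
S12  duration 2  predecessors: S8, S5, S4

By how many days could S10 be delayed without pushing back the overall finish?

The longest chain is S3→S6→S10 = 5+6+5 = 16; overall finish 16 days.
The longest chain containing S10 totals 16 days.
Slack of S10 = 11 − 11 = 0 days.

0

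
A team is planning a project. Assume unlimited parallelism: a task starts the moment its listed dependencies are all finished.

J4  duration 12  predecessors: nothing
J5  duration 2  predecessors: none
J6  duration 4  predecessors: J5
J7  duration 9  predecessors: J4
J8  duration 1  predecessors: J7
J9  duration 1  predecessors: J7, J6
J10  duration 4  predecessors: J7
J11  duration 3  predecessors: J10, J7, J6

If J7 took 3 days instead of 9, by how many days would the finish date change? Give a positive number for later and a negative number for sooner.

-6

Actual critical path: J4→J7→J10→J11 = 12+9+4+3 = 28 ⇒ 28 days.
J7 is on the critical path; changing it to 3 makes that path 22 days.
No other chain overtakes it, so the finish is 22 days.
Change in finish: 22 − 28 = -6 days.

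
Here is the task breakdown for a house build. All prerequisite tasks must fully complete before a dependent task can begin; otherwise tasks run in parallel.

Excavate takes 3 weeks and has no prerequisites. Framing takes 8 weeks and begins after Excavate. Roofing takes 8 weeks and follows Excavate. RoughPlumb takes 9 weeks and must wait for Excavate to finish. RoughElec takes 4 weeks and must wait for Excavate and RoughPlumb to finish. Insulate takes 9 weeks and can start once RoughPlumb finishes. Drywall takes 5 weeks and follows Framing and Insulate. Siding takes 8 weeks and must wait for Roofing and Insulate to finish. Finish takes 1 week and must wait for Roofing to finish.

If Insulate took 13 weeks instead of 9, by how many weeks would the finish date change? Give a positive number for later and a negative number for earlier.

The binding path is Excavate→RoughPlumb→Insulate→Siding = 3+9+9+8 = 29; finish at 29 weeks.
Insulate lies on that path, so at 13 weeks the path becomes 33 weeks.
The critical path is still Excavate→RoughPlumb→Insulate→Siding; finish is now 33 weeks.
Change in finish: 33 − 29 = +4 weeks.

4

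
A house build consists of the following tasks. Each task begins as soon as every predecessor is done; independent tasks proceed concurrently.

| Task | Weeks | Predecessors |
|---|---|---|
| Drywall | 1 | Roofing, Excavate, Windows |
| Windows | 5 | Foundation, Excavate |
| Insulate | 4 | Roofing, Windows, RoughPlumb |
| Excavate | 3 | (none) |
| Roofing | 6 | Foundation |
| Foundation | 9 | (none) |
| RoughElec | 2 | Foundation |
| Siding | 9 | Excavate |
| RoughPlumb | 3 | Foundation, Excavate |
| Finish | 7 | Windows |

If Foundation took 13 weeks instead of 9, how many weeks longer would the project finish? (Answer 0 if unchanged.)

As given, the longest chain is Foundation→Windows→Finish = 9+5+7 = 21, so the finish is 21 weeks.
Since Foundation is critical, the +4 change carries straight to that chain (now 25 weeks).
The critical path is still Foundation→Windows→Finish; finish is now 25 weeks.
Change in finish: 25 − 21 = +4 weeks.

4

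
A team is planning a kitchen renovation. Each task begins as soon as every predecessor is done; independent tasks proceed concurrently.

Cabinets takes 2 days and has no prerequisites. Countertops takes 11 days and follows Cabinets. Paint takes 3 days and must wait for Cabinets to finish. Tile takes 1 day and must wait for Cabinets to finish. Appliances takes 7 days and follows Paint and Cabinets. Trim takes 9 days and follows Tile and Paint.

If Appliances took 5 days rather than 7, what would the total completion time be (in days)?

14

As given, the longest chain is Cabinets→Paint→Trim = 2+3+9 = 14, so the finish is 14 days.
Appliances is off the critical path — its longest chain is 12 days, giving 2 of slack.
No other chain overtakes it, so the finish is 14 days.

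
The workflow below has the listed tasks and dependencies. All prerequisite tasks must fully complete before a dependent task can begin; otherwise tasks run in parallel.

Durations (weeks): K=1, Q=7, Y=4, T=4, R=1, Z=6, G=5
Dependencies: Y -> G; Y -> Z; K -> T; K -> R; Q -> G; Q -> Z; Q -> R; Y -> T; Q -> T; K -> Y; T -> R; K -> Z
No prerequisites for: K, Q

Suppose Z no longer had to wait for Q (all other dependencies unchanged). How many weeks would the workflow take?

12

With the dependency in place, Q→Z = 7+6 = 13 sets the finish at 13 weeks.
Without Q→Z, Z's earliest start moves from 7 to 5.
The longest chain is now Q→T→R = 7+4+1 = 12, so the workflow takes 12 weeks.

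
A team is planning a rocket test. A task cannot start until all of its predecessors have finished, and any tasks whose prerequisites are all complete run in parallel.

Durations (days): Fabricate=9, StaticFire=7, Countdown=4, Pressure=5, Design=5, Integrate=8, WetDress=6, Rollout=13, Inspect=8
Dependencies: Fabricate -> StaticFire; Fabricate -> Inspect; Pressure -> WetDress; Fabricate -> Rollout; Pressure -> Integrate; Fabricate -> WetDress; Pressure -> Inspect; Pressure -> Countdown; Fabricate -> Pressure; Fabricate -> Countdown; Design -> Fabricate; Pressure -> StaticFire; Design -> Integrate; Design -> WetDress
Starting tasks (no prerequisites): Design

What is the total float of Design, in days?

The longest chain is Design→Fabricate→Pressure→Inspect = 5+9+5+8 = 27; overall finish 27 days.
The longest chain containing Design totals 27 days.
Slack of Design = 0 − 0 = 0 days.

0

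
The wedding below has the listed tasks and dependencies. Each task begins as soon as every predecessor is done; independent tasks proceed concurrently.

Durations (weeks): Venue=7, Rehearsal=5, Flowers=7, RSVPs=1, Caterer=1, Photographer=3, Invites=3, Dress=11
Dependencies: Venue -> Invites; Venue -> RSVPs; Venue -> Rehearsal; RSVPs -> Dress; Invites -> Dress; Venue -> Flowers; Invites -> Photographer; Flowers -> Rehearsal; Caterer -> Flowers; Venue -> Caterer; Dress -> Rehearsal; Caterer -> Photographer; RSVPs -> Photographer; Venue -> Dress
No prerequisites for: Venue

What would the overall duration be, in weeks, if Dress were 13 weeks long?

Actual critical path: Venue→Invites→Dress→Rehearsal = 7+3+11+5 = 26 ⇒ 26 weeks.
Dress is on the critical path; changing it to 13 makes that path 28 weeks.
That remains the longest chain; total 28 weeks.

28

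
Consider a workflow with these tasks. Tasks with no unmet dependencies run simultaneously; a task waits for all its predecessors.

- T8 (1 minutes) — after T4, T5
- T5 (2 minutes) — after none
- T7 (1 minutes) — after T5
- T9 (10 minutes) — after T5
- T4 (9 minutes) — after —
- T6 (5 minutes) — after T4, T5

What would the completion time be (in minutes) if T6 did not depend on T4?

12

Before: longest chain T4→T6 = 9+5 = 14, finish 14.
Without T4→T6, T6's earliest start moves from 9 to 2.
The longest chain is now T5→T9 = 2+10 = 12, so the workflow takes 12 minutes.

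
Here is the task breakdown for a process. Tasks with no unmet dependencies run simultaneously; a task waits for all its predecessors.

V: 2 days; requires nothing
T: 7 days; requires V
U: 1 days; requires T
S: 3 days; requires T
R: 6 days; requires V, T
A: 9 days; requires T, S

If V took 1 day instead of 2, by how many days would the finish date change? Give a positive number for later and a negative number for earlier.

Baseline: V→T→S→A = 2+7+3+9 = 21 → 21 days.
V is on the critical path; changing it to 1 makes that path 20 days.
That remains the longest chain; total 20 days.
Change in finish: 20 − 21 = -1 days.

-1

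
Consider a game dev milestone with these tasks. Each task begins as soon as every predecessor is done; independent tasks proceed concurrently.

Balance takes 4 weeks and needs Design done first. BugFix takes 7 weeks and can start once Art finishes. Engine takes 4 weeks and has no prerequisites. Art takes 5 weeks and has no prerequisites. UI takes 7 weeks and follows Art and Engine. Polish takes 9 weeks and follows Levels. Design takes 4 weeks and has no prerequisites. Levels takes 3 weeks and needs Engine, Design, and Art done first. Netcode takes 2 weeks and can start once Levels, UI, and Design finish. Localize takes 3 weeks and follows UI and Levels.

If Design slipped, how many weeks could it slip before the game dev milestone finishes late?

Art→Levels→Polish = 5+3+9 = 17 sets the makespan at 17 weeks.
Longest path through Design: 16 weeks (earliest finish 4, latest finish 5).
Float = 17 − 16 = 1.

1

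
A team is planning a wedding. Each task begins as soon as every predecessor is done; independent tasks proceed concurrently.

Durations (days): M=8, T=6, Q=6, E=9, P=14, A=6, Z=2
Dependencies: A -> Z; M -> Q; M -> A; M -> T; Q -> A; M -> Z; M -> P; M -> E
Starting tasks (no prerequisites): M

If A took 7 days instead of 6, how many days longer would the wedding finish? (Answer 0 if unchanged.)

1

As given, the longest chain is M→Q→A→Z = 8+6+6+2 = 22, so the finish is 22 days.
A lies on that path, so at 7 days the path becomes 23 days.
No other chain overtakes it, so the finish is 23 days.
Change in finish: 23 − 22 = +1 days.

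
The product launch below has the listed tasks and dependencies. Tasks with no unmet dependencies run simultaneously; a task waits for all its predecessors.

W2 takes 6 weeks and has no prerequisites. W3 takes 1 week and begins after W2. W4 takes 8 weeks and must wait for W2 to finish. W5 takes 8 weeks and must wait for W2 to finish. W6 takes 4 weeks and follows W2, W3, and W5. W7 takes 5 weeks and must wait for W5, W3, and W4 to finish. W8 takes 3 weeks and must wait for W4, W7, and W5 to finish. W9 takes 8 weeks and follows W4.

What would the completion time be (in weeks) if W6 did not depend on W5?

With the dependency in place, W2→W4→W7→W8 = 6+8+5+3 = 22 sets the finish at 22 weeks.
Without W5→W6, W6's earliest start moves from 14 to 7.
After: W2→W4→W7→W8 = 6+8+5+3 = 22 → 22 weeks.

22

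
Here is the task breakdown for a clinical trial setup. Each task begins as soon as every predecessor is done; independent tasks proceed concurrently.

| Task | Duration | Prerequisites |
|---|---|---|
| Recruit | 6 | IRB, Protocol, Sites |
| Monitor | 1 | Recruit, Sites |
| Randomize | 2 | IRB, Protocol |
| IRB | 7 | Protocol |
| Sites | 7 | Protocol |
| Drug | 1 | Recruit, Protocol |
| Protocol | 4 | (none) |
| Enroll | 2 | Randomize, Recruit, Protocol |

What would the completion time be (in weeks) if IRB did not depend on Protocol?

19

Original critical path: Protocol→IRB→Recruit→Enroll = 4+7+6+2 = 19 ⇒ 19 weeks.
Without Protocol→IRB, IRB's earliest start moves from 4 to 0.
The longest chain is now Protocol→Sites→Recruit→Enroll = 4+7+6+2 = 19, so the schedule takes 19 weeks.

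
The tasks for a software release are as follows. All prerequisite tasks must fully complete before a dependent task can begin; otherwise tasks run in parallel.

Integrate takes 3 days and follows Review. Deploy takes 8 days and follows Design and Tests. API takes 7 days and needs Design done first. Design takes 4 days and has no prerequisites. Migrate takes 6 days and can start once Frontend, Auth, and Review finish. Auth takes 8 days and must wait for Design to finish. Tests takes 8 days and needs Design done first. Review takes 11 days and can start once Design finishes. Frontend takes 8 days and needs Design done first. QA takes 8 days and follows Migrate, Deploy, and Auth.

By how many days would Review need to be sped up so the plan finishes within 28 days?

1

Current finish: 29 days; target: 28.
Review is on every critical path, so each day cut from Review cuts the finish by one (this holds down to a finish of 28).
Need 29 − 28 = 1 day off Review → Review becomes 10 days, finish becomes 28.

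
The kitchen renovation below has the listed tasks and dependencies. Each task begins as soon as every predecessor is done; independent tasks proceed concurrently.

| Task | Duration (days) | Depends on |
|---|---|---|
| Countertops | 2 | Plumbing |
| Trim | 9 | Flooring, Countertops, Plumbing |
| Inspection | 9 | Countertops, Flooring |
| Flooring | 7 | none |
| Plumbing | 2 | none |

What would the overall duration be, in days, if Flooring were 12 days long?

21

Actual critical path: Flooring→Inspection = 7+9 = 16 ⇒ 16 days.
Flooring is on the critical path; changing it to 12 makes that path 21 days.
That remains the longest chain; total 21 days.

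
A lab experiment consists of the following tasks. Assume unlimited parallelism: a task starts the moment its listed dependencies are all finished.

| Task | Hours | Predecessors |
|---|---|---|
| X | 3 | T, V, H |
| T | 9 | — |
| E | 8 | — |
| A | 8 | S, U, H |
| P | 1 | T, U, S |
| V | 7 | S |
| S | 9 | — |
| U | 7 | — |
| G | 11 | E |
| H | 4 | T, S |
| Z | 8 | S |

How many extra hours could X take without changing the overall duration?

Critical path: T→H→A = 9+4+8 = 21, so the finish is 21 hours.
Longest path through X: 19 hours (earliest finish 19, latest finish 21).
So X can slip 21 − 19 = 2 hours.

2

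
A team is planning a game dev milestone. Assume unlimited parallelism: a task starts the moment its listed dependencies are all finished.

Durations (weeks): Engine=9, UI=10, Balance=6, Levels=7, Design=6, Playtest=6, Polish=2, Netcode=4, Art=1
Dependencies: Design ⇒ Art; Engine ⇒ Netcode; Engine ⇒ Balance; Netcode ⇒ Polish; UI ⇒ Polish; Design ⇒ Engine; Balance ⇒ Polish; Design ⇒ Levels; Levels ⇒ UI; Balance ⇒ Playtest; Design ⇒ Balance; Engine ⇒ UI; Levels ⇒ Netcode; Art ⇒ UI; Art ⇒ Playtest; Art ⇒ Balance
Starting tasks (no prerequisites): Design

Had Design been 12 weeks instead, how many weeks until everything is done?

The binding path is Design→Engine→UI→Polish = 6+9+10+2 = 27; finish at 27 weeks.
Design lies on that path, so at 12 weeks the path becomes 33 weeks.
The critical path is still Design→Engine→UI→Polish; finish is now 33 weeks.

33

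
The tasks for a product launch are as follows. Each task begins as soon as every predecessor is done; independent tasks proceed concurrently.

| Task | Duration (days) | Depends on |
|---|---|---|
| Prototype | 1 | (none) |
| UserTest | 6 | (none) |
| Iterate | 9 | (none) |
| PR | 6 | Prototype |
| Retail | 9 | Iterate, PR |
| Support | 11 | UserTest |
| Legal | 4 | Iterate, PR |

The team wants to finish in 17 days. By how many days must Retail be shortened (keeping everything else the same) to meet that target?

1

Current finish: 18 days; target: 17.
Retail is on every critical path, so each day cut from Retail cuts the finish by one (this holds down to a finish of 17).
Need 18 − 17 = 1 day off Retail → Retail becomes 8 days, finish becomes 17.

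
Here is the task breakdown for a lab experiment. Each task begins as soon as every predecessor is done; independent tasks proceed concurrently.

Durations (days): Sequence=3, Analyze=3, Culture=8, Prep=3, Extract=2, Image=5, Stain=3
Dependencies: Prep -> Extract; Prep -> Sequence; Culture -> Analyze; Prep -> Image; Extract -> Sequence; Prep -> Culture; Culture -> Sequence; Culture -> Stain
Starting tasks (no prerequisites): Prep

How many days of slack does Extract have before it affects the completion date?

The longest chain is Prep→Culture→Sequence = 3+8+3 = 14; overall finish 14 days.
Extract finishes as early as 5 and must finish by 11.
So Extract can slip 11 − 5 = 6 days.

6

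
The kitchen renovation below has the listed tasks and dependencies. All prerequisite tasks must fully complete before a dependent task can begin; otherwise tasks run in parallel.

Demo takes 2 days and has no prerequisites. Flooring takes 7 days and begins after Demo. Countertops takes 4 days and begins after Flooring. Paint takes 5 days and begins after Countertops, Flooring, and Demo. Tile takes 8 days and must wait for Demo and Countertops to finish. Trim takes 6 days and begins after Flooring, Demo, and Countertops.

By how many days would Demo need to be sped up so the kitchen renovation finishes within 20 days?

1

Current finish: 21 days; target: 20.
Demo is on every critical path, so each day cut from Demo cuts the finish by one (this holds down to a finish of 20).
Need 21 − 20 = 1 day off Demo → Demo becomes 1 day, finish becomes 20.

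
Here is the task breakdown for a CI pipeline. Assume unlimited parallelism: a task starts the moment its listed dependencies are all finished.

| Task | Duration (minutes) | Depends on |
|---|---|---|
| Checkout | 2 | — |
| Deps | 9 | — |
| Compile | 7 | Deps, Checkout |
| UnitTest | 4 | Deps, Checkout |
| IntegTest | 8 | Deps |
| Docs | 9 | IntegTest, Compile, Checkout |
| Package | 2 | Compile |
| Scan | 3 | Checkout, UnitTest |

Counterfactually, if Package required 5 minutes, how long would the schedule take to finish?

The binding path is Deps→IntegTest→Docs = 9+8+9 = 26; finish at 26 minutes.
The longest path through Package is only 18 minutes, so Package has float 8.
That remains the longest chain; total 26 minutes.

26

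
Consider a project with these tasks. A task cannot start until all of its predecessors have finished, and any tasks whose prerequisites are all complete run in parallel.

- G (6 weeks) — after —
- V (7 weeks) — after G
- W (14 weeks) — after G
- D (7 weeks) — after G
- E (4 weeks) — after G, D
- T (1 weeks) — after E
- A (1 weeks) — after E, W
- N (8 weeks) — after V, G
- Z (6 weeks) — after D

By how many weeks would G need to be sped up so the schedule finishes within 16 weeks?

5

Current finish: 21 weeks; target: 16.
G is on every critical path, so each week cut from G cuts the finish by one (this holds down to a finish of 16).
Need 21 − 16 = 5 weeks off G → G becomes 1 week, finish becomes 16.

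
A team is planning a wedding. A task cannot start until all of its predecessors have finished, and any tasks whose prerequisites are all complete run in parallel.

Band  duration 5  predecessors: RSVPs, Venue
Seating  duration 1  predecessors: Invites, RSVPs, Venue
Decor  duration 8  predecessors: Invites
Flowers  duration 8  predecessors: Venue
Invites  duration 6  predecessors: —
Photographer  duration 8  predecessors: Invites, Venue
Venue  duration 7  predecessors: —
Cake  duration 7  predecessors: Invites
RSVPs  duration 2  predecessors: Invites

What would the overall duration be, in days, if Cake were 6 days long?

15

Actual critical path: Venue→Flowers = 7+8 = 15 ⇒ 15 days.
Cake has 2 days of float (longest path through it is 13).
No other chain overtakes it, so the finish is 15 days.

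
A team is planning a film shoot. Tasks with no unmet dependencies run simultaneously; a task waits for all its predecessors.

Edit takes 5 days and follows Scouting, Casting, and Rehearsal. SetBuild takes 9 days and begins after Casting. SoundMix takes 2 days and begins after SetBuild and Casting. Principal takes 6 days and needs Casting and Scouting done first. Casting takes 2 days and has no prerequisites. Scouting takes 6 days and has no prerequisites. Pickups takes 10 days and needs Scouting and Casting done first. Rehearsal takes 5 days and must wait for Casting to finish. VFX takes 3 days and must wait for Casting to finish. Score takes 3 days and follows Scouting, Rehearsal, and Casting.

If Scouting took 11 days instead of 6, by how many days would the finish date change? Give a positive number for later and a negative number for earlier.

5

Actual critical path: Scouting→Pickups = 6+10 = 16 ⇒ 16 days.
Scouting lies on that path, so at 11 days the path becomes 21 days.
That remains the longest chain; total 21 days.
Change in finish: 21 − 16 = +5 days.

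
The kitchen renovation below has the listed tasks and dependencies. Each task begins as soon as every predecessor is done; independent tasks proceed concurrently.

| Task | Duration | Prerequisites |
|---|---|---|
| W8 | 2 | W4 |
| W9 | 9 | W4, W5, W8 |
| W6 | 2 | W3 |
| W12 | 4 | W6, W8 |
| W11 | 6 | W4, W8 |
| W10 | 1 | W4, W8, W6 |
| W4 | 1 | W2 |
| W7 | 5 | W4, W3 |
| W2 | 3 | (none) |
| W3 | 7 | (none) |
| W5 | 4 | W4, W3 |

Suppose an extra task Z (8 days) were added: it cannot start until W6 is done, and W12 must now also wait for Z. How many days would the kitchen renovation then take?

21

Originally the kitchen renovation takes 20 days.
With Z inserted, W12 now waits for max(W6, W8, Z).
New critical path: W3→W6→Z→W12 = 7+2+8+4 = 21 ⇒ 21 days.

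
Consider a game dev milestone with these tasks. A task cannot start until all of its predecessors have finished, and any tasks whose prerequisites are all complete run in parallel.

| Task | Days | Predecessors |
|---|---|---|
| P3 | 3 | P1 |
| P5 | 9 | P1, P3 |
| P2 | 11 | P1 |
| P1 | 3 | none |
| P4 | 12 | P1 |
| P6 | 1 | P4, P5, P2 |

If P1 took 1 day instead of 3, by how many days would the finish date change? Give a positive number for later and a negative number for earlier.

The binding path is P1→P3→P5→P6 = 3+3+9+1 = 16; finish at 16 days.
P1 lies on that path, so at 1 day the path becomes 14 days.
That remains the longest chain; total 14 days.
Change in finish: 14 − 16 = -2 days.

-2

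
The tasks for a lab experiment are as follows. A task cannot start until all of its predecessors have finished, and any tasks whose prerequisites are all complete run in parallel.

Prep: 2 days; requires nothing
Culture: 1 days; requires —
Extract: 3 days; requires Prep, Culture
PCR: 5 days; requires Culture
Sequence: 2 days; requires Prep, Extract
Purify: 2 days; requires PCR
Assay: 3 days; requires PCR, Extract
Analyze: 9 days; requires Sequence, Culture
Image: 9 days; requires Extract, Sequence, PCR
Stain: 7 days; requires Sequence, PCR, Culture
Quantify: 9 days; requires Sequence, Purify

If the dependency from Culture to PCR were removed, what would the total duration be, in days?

Original critical path: Culture→PCR→Purify→Quantify = 1+5+2+9 = 17 ⇒ 17 days.
Without Culture→PCR, PCR's earliest start moves from 1 to 0.
New critical path: Prep→Extract→Sequence→Analyze = 2+3+2+9 = 16 ⇒ 16 days.

16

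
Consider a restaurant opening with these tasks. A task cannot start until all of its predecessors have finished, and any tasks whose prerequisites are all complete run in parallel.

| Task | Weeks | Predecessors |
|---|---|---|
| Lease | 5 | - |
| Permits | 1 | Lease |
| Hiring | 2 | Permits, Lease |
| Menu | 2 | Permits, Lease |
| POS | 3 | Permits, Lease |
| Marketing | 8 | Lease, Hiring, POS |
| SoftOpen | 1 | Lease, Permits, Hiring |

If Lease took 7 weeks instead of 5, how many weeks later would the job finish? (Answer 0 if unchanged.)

Critical path before the change: Lease→Permits→POS→Marketing = 5+1+3+8 = 17 giving 17 weeks.
Lease is on the critical path; changing it to 7 makes that path 19 weeks.
No other chain overtakes it, so the finish is 19 weeks.
Change in finish: 19 − 17 = +2 weeks.

2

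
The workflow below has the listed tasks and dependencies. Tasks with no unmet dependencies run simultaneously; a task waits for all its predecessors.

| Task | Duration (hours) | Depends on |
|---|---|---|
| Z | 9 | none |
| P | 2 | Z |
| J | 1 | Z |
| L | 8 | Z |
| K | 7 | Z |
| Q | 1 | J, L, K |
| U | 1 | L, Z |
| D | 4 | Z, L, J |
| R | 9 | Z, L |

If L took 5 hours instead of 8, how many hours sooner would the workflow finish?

3

As given, the longest chain is Z→L→R = 9+8+9 = 26, so the finish is 26 hours.
Since L is critical, the -3 change carries straight to that chain (now 23 hours).
The critical path is still Z→L→R; finish is now 23 hours.
Change in finish: 23 − 26 = -3 hours.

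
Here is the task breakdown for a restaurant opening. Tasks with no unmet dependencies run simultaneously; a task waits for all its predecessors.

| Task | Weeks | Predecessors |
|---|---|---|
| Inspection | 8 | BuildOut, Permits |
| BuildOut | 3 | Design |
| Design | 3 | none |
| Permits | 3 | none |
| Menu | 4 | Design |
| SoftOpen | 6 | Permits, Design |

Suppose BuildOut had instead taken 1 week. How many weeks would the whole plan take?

12

The binding path is Design→BuildOut→Inspection = 3+3+8 = 14; finish at 14 weeks.
Since BuildOut is critical, the -2 change carries straight to that chain (now 12 weeks).
No other chain overtakes it, so the finish is 12 weeks.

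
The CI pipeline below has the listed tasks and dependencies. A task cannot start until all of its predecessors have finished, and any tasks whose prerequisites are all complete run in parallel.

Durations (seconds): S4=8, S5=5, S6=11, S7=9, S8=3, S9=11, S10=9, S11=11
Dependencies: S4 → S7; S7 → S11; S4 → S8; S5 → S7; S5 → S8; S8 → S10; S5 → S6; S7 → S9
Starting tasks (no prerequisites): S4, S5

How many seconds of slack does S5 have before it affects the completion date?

S4→S7→S9 = 8+9+11 = 28 sets the makespan at 28 seconds.
Longest path through S5: 25 seconds (earliest finish 5, latest finish 8).
Slack of S5 = 3 − 0 = 3 seconds.

3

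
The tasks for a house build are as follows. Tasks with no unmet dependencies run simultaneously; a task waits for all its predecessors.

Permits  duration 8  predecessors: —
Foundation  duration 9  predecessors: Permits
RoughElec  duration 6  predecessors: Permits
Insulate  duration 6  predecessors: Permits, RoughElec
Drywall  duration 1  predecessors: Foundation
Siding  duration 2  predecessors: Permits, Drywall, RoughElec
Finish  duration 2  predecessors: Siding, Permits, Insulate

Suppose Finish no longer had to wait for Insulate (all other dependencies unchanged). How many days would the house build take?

Original critical path: Permits→Foundation→Drywall→Siding→Finish = 8+9+1+2+2 = 22 ⇒ 22 days.
Dropping Insulate→Finish doesn't change Finish's earliest start (20); another predecessor still binds.
The longest chain is now Permits→Foundation→Drywall→Siding→Finish = 8+9+1+2+2 = 22, so the house build takes 22 days.

22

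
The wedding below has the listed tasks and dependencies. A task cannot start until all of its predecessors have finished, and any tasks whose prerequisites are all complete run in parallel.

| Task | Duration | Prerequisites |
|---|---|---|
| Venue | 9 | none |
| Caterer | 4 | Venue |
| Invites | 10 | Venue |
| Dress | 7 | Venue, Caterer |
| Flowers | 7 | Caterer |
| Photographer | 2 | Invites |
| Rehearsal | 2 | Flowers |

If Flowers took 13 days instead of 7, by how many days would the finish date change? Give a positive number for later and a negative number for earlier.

Actual critical path: Venue→Caterer→Flowers→Rehearsal = 9+4+7+2 = 22 ⇒ 22 days.
Flowers is on the critical path; changing it to 13 makes that path 28 days.
That remains the longest chain; total 28 days.
Change in finish: 28 − 22 = +6 days.

6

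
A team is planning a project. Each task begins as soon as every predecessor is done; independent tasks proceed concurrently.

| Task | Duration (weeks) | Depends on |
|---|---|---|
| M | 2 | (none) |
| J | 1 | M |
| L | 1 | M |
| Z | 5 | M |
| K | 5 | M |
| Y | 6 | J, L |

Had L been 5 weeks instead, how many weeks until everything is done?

Critical path before the change: M→L→Y = 2+1+6 = 9 giving 9 weeks.
L lies on that path, so at 5 weeks the path becomes 13 weeks.
That remains the longest chain; total 13 weeks.

13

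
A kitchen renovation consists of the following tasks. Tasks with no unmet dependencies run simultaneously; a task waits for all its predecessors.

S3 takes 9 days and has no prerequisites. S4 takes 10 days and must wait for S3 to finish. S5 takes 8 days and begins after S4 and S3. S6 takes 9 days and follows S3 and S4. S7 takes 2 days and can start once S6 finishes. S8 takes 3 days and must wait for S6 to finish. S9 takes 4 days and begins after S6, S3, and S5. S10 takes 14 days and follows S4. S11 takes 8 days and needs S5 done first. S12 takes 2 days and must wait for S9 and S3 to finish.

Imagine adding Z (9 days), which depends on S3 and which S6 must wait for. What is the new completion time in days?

35

Originally the plan takes 35 days.
With Z inserted, S6 now waits for max(S3, S4, Z).
New critical path: S3→S4→S5→S11 = 9+10+8+8 = 35 ⇒ 35 days.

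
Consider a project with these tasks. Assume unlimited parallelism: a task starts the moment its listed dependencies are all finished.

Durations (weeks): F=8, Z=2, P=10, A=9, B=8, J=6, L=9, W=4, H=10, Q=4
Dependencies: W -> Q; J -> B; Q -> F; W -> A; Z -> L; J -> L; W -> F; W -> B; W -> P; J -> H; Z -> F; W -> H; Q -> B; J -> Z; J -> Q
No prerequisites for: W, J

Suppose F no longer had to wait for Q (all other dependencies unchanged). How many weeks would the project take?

With the dependency in place, J→Q→B = 6+4+8 = 18 sets the finish at 18 weeks.
Without Q→F, F's earliest start moves from 10 to 8.
After: J→Q→B = 6+4+8 = 18 → 18 weeks.

18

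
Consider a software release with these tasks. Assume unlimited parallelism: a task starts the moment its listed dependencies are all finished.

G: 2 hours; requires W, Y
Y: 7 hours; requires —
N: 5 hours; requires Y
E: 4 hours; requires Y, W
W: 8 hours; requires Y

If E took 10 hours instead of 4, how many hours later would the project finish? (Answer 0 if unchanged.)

6

As given, the longest chain is Y→W→E = 7+8+4 = 19, so the finish is 19 hours.
Since E is critical, the +6 change carries straight to that chain (now 25 hours).
The critical path is still Y→W→E; finish is now 25 hours.
Change in finish: 25 − 19 = +6 hours.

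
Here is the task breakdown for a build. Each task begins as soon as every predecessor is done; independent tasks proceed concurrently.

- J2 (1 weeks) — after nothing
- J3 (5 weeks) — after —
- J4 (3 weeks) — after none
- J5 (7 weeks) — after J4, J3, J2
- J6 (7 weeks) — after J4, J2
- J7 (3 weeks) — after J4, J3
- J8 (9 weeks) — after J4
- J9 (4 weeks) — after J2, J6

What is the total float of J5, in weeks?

2

Critical path: J4→J6→J9 = 3+7+4 = 14, so the finish is 14 weeks.
Longest path through J5: 12 weeks (earliest finish 12, latest finish 14).
So J5 can slip 14 − 12 = 2 weeks.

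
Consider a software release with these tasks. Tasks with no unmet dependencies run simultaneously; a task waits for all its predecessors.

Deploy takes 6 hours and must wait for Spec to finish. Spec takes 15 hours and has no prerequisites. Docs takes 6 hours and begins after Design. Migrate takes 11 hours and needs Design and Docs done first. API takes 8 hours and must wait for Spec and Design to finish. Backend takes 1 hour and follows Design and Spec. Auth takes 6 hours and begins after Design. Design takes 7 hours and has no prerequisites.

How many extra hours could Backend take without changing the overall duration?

8

Design→Docs→Migrate = 7+6+11 = 24 sets the makespan at 24 hours.
Longest path through Backend: 16 hours (earliest finish 16, latest finish 24).
Slack of Backend = 23 − 15 = 8 hours.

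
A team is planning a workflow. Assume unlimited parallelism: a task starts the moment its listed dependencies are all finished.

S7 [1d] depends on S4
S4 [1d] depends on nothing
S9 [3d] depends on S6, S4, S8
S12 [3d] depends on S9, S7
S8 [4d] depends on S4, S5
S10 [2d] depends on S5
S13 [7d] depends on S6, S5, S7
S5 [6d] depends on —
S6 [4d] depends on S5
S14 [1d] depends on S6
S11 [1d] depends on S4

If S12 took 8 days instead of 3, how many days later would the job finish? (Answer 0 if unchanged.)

4

Critical path before the change: S5→S6→S13 = 6+4+7 = 17 giving 17 days.
The longest path through S12 is only 16 days, so S12 has float 1.
Now S5→S6→S9→S12 = 6+4+3+8 = 21 is longest, so the finish becomes 21 days.
Change in finish: 21 − 17 = +4 days.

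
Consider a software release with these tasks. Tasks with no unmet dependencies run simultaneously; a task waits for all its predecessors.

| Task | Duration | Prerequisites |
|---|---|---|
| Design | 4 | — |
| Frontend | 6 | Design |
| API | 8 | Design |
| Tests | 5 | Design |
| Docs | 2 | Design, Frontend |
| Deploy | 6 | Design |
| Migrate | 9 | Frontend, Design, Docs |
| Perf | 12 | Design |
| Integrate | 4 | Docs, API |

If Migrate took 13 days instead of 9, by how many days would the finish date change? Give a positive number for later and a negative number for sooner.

Baseline: Design→Frontend→Docs→Migrate = 4+6+2+9 = 21 → 21 days.
Migrate lies on that path, so at 13 days the path becomes 25 days.
That remains the longest chain; total 25 days.
Change in finish: 25 − 21 = +4 days.

4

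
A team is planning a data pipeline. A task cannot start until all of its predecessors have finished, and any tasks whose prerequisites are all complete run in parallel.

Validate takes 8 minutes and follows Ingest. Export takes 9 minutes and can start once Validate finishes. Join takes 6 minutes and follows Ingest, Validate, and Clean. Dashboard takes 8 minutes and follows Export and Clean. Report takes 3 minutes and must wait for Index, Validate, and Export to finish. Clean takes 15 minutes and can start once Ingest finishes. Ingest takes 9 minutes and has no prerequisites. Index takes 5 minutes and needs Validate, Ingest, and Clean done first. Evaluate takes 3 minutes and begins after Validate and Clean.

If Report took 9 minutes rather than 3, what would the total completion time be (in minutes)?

Baseline: Ingest→Validate→Export→Dashboard = 9+8+9+8 = 34 → 34 minutes.
The longest path through Report is only 32 minutes, so Report has float 2.
New critical path: Ingest→Clean→Index→Report = 9+15+5+9 = 38 ⇒ 38 minutes.

38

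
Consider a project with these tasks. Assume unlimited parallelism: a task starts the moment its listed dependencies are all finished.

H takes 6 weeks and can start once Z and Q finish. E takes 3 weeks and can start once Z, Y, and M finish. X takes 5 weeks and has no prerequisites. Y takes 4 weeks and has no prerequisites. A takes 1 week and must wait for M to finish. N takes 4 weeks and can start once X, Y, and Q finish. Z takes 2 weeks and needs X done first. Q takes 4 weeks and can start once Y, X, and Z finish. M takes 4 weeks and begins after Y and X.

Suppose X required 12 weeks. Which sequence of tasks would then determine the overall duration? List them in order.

X, Z, Q, H

Critical path before the change: X→Z→Q→H = 5+2+4+6 = 17 giving 17 weeks.
X is on the critical path; changing it to 12 makes that path 24 weeks.
The critical path is still X→Z→Q→H; finish is now 24 weeks.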